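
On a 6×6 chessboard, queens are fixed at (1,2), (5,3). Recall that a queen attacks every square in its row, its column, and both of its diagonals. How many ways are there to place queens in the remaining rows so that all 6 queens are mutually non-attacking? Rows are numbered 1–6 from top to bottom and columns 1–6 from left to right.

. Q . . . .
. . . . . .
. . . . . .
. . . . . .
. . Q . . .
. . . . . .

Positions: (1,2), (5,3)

1

Branch on row 2: col 4 → 1; col 5 → 0.
Sum: 1 + 0 = 1.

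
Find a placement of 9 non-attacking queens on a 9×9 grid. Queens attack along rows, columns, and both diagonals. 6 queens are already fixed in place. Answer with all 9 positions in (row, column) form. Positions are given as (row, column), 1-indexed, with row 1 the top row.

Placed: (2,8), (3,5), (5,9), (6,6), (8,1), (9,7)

(1,2) (2,8) (3,5) (4,3) (5,9) (6,6) (7,4) (8,1) (9,7)

Row 1: attacked by (2,8)→{7,8,9}; (3,5)→{3,5,7}; (5,9)→{5,9}; (6,6)→{1,6}; (8,1)→{1,8}; (9,7)→{7}. Safe: 2, 4. Place at column 2.
Row 4: attacked by (1,2)→{2,5}; (2,8)→{6,8}; (3,5)→{4,5,6}; (5,9)→{8,9}; (6,6)→{4,6,8}; (8,1)→{1,5}; (9,7)→{2,7}. Safe: 3. Place at column 3.
Row 7: attacked by (1,2)→{2,8}; (2,8)→{3,8}; (3,5)→{1,5,9}; (4,3)→{3,6}; (5,9)→{7,9}; (6,6)→{5,6,7}; (8,1)→{1,2}; (9,7)→{5,7,9}. Safe: 4. Place at column 4.
Columns [2, 8, 5, 3, 9, 6, 4, 1, 7], r−c [-1, -6, -2, 1, -4, 0, 3, 7, 2], r+c [3, 10, 8, 7, 14, 12, 11, 9, 16] are all distinct, so no two queens attack.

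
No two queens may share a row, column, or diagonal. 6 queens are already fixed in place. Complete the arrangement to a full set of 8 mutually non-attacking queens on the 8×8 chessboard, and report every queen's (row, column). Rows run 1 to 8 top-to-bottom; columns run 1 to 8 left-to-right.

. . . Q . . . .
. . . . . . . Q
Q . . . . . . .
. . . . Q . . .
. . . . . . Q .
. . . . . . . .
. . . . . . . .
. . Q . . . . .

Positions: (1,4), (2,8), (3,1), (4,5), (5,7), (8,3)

(1,4) (2,8) (3,1) (4,5) (5,7) (6,2) (7,6) (8,3)

Row 6: attacked by (1,4)→{4}; (2,8)→{4,8}; (3,1)→{1,4}; (4,5)→{3,5,7}; (5,7)→{6,7,8}; (8,3)→{1,3,5}. Safe: 2. Place at column 2.
Row 7: attacked by (1,4)→{4}; (2,8)→{3,8}; (3,1)→{1,5}; (4,5)→{2,5,8}; (5,7)→{5,7}; (6,2)→{1,2,3}; (8,3)→{2,3,4}. Safe: 6. Place at column 6.
Columns [4, 8, 1, 5, 7, 2, 6, 3], r−c [-3, -6, 2, -1, -2, 4, 1, 5], r+c [5, 10, 4, 9, 12, 8, 13, 11] are all distinct, so no two queens attack.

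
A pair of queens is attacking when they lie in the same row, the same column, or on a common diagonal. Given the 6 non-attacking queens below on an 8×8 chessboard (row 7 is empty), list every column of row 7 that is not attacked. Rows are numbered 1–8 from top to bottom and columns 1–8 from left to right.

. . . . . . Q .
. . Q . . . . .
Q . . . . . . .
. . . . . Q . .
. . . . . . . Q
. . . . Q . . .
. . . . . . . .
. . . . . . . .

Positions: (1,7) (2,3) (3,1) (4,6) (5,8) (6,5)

columns 2

(1,7) attacks row 7 at column 7 and diagonals 1.
(2,3) attacks row 7 at column 3 and diagonals 8.
(3,1) attacks row 7 at column 1 and diagonals 5.
(4,6) attacks row 7 at column 6 and diagonals 3.
(5,8) attacks row 7 at column 8 and diagonals 6.
(6,5) attacks row 7 at column 5 and diagonals 4, 6.
Attacked columns: {1, 3, 4, 5, 6, 7, 8}. Safe: {2}.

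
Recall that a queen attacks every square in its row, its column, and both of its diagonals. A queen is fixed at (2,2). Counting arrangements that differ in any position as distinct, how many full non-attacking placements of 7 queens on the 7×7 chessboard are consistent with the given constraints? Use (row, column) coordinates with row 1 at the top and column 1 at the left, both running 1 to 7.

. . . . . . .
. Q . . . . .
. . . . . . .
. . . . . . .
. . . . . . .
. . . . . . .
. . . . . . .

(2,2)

Branch on row 1: col 4 → 1; col 5 → 1; col 6 → 1; col 7 → 1.
Sum: 1 + 1 + 1 + 1 = 4.

4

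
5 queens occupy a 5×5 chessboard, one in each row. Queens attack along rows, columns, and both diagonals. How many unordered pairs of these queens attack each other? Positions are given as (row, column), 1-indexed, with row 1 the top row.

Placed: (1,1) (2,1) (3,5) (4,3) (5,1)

4

Same column: (1,1)–(2,1) (column 1); (1,1)–(5,1) (column 1); (2,1)–(5,1) (column 1).
Same diagonal: (2,1)–(4,3) (|2−4| = |1−3| = 2).
Total attacking pairs: 4.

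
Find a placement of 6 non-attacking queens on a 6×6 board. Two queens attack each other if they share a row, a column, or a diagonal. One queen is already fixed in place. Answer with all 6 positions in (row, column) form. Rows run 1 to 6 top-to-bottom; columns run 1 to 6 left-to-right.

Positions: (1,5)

Row 2: attacked by (1,5)→{4,5,6}. Safe: 1, 2, 3. Place at column 3.
Row 3: attacked by (1,5)→{3,5}; (2,3)→{2,3,4}. Safe: 1, 6. Place at column 1.
Row 4: attacked by (1,5)→{2,5}; (2,3)→{1,3,5}; (3,1)→{1,2}. Safe: 4, 6. Place at column 6.
Row 5: attacked by (1,5)→{1,5}; (2,3)→{3,6}; (3,1)→{1,3}; (4,6)→{5,6}. Safe: 2, 4. Place at column 4.
Row 6: attacked by (1,5)→{5}; (2,3)→{3}; (3,1)→{1,4}; (4,6)→{4,6}; (5,4)→{3,4,5}. Safe: 2. Place at column 2.
Columns [5, 3, 1, 6, 4, 2], r−c [-4, -1, 2, -2, 1, 4], r+c [6, 5, 4, 10, 9, 8] are all distinct, so no two queens attack.

(1,5) (2,3) (3,1) (4,6) (5,4) (6,2)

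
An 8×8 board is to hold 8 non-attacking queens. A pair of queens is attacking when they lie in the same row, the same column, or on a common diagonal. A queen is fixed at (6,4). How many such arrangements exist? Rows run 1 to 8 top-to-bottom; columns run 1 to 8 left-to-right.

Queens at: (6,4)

12

Branch on row 1: col 1 → 2; col 2 → 2; col 3 → 3; col 5 → 1; col 6 → 2; col 7 → 2; col 8 → 0.
Sum: 2 + 2 + 3 + 1 + 2 + 2 + 0 = 12.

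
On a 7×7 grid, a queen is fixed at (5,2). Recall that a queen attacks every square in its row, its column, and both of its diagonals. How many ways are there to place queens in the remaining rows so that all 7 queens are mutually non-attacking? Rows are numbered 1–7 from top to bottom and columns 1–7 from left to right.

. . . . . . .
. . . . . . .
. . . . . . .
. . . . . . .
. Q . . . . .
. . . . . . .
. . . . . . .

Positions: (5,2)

6

Branch on row 1: col 1 → 1; col 3 → 1; col 4 → 2; col 5 → 1; col 7 → 1.
Sum: 1 + 1 + 2 + 1 + 1 = 6.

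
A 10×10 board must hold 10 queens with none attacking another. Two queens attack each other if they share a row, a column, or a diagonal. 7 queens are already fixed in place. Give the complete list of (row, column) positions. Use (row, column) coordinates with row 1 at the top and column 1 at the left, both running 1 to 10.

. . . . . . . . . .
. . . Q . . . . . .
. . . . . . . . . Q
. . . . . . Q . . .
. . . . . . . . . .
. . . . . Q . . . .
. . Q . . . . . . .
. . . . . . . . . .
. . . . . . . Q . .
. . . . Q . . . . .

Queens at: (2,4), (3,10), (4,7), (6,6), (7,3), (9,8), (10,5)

(1,2) (2,4) (3,10) (4,7) (5,9) (6,6) (7,3) (8,1) (9,8) (10,5)

Row 1: attacked by (2,4)→{3,4,5}; (3,10)→{8,10}; (4,7)→{4,7,10}; (6,6)→{1,6}; (7,3)→{3,9}; (9,8)→{8}; (10,5)→{5}. Safe: 2. Place at column 2.
Row 5: attacked by (1,2)→{2,6}; (2,4)→{1,4,7}; (3,10)→{8,10}; (4,7)→{6,7,8}; (6,6)→{5,6,7}; (7,3)→{1,3,5}; (9,8)→{4,8}; (10,5)→{5,10}. Safe: 9. Place at column 9.
Row 8: attacked by (1,2)→{2,9}; (2,4)→{4,10}; (3,10)→{5,10}; (4,7)→{3,7}; (5,9)→{6,9}; (6,6)→{4,6,8}; (7,3)→{2,3,4}; (9,8)→{7,8,9}; (10,5)→{3,5,7}. Safe: 1. Place at column 1.
Columns [2, 4, 10, 7, 9, 6, 3, 1, 8, 5], r−c [-1, -2, -7, -3, -4, 0, 4, 7, 1, 5], r+c [3, 6, 13, 11, 14, 12, 10, 9, 17, 15] are all distinct, so no two queens attack.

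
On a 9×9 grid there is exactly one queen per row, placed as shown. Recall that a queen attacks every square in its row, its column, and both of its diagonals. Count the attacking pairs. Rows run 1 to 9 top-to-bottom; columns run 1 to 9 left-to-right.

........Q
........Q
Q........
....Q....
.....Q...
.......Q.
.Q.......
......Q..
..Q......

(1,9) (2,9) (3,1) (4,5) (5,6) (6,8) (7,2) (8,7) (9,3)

4

Same column: (1,9)–(2,9) (column 9).
Same diagonal: (2,9)–(5,6) (|2−5| = |9−6| = 3); (4,5)–(5,6) (|4−5| = |5−6| = 1); (4,5)–(7,2) (|4−7| = |5−2| = 3).
Total attacking pairs: 4.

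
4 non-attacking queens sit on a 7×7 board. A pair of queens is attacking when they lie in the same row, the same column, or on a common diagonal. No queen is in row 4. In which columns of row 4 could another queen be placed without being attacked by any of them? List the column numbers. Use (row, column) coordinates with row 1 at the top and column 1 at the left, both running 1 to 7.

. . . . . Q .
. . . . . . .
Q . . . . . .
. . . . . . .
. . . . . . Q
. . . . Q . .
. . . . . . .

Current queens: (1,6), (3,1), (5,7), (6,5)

columns 4

(1,6) attacks row 4 at column 6 and diagonals 3.
(3,1) attacks row 4 at column 1 and diagonals 2.
(5,7) attacks row 4 at column 7 and diagonals 6.
(6,5) attacks row 4 at column 5 and diagonals 3, 7.
Attacked columns: {1, 2, 3, 5, 6, 7}. Safe: {4}.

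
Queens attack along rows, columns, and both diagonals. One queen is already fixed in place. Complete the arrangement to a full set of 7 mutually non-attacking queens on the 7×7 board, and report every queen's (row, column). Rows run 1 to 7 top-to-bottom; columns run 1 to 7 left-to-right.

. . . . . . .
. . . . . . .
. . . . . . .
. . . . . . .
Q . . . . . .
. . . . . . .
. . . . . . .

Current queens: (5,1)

(1,6) (2,3) (3,7) (4,4) (5,1) (6,5) (7,2)

Row 1: attacked by (5,1)→{1,5}. Safe: 2, 3, 4, 6, 7. Place at column 6.
Row 2: attacked by (1,6)→{5,6,7}; (5,1)→{1,4}. Safe: 2, 3. Place at column 3.
Row 3: attacked by (1,6)→{4,6}; (2,3)→{2,3,4}; (5,1)→{1,3}. Safe: 5, 7. Place at column 7.
Row 4: attacked by (1,6)→{3,6}; (2,3)→{1,3,5}; (3,7)→{6,7}; (5,1)→{1,2}. Safe: 4. Place at column 4.
Row 6: attacked by (1,6)→{1,6}; (2,3)→{3,7}; (3,7)→{4,7}; (4,4)→{2,4,6}; (5,1)→{1,2}. Safe: 5. Place at column 5.
Row 7: attacked by (1,6)→{6}; (2,3)→{3}; (3,7)→{3,7}; (4,4)→{1,4,7}; (5,1)→{1,3}; (6,5)→{4,5,6}. Safe: 2. Place at column 2.
Columns [6, 3, 7, 4, 1, 5, 2], r−c [-5, -1, -4, 0, 4, 1, 5], r+c [7, 5, 10, 8, 6, 11, 9] are all distinct, so no two queens attack.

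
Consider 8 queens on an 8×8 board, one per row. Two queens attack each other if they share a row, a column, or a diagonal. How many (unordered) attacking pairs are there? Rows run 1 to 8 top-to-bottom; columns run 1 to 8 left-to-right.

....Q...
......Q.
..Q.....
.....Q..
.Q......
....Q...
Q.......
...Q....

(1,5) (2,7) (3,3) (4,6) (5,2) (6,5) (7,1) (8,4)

2

Same column: (1,5)–(6,5) (column 5).
Same diagonal: (1,5)–(3,3) (|1−3| = |5−3| = 2).
Total attacking pairs: 2.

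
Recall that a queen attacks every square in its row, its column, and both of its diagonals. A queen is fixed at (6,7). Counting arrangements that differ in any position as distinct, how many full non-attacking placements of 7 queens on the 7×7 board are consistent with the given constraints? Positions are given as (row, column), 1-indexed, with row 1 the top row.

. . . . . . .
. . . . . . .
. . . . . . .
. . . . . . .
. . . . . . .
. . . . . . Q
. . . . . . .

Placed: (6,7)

Branch on row 1: col 1 → 1; col 3 → 2; col 4 → 2; col 5 → 1; col 6 → 1.
Sum: 1 + 2 + 2 + 1 + 1 = 7.

7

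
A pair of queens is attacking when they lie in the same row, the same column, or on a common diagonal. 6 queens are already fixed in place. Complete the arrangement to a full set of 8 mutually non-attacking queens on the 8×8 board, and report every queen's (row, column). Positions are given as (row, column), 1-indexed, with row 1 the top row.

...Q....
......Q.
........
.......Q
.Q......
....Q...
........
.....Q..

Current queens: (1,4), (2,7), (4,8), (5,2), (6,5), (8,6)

Row 3: attacked by (1,4)→{2,4,6}; (2,7)→{6,7,8}; (4,8)→{7,8}; (5,2)→{2,4}; (6,5)→{2,5,8}; (8,6)→{1,6}. Safe: 3. Place at column 3.
Row 7: attacked by (1,4)→{4}; (2,7)→{2,7}; (3,3)→{3,7}; (4,8)→{5,8}; (5,2)→{2,4}; (6,5)→{4,5,6}; (8,6)→{5,6,7}. Safe: 1. Place at column 1.
Columns [4, 7, 3, 8, 2, 5, 1, 6], r−c [-3, -5, 0, -4, 3, 1, 6, 2], r+c [5, 9, 6, 12, 7, 11, 8, 14] are all distinct, so no two queens attack.

(1,4) (2,7) (3,3) (4,8) (5,2) (6,5) (7,1) (8,6)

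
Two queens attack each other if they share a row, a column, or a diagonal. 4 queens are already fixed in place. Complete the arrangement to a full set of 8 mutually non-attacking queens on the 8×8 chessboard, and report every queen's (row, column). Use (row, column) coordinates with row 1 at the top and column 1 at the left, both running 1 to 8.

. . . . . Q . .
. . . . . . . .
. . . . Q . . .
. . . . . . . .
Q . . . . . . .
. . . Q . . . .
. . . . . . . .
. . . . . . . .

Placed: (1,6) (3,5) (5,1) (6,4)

Row 2: attacked by (1,6)→{5,6,7}; (3,5)→{4,5,6}; (5,1)→{1,4}; (6,4)→{4,8}. Safe: 2, 3. Place at column 3.
Row 4: attacked by (1,6)→{3,6}; (2,3)→{1,3,5}; (3,5)→{4,5,6}; (5,1)→{1,2}; (6,4)→{2,4,6}. Safe: 7, 8. Place at column 8.
Row 7: attacked by (1,6)→{6}; (2,3)→{3,8}; (3,5)→{1,5}; (4,8)→{5,8}; (5,1)→{1,3}; (6,4)→{3,4,5}. Safe: 2, 7. Place at column 2.
Row 8: attacked by (1,6)→{6}; (2,3)→{3}; (3,5)→{5}; (4,8)→{4,8}; (5,1)→{1,4}; (6,4)→{2,4,6}; (7,2)→{1,2,3}. Safe: 7. Place at column 7.
Columns [6, 3, 5, 8, 1, 4, 2, 7], r−c [-5, -1, -2, -4, 4, 2, 5, 1], r+c [7, 5, 8, 12, 6, 10, 9, 15] are all distinct, so no two queens attack.

(1,6) (2,3) (3,5) (4,8) (5,1) (6,4) (7,2) (8,7)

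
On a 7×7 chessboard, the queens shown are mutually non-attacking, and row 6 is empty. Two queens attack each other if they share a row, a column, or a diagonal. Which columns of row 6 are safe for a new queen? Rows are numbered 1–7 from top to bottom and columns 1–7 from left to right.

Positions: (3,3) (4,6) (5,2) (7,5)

columns 7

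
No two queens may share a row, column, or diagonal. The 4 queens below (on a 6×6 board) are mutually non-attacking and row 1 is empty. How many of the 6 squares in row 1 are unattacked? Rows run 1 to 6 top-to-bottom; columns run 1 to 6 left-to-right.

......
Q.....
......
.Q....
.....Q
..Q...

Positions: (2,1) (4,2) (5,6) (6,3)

1

(2,1) attacks row 1 at column 1 and diagonals 2.
(4,2) attacks row 1 at column 2 and diagonals 5.
(5,6) attacks row 1 at column 6 and diagonals 2.
(6,3) attacks row 1 at column 3.
Attacked columns: {1, 2, 3, 5, 6}. Safe: {4}.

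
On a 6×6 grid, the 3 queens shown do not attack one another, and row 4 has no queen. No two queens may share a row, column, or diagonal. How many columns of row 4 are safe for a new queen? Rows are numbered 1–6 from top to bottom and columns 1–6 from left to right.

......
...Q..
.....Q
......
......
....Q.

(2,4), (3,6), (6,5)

1

(2,4) attacks row 4 at column 4 and diagonals 2, 6.
(3,6) attacks row 4 at column 6 and diagonals 5.
(6,5) attacks row 4 at column 5 and diagonals 3.
Attacked columns: {2, 3, 4, 5, 6}. Safe: {1}.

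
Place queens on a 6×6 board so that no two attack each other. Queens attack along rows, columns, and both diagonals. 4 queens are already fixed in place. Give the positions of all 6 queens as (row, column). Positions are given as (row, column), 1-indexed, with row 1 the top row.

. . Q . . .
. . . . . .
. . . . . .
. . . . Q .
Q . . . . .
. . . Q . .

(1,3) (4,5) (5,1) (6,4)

(1,3) (2,6) (3,2) (4,5) (5,1) (6,4)

Row 2: attacked by (1,3)→{2,3,4}; (4,5)→{3,5}; (5,1)→{1,4}; (6,4)→{4}. Safe: 6. Place at column 6.
Row 3: attacked by (1,3)→{1,3,5}; (2,6)→{5,6}; (4,5)→{4,5,6}; (5,1)→{1,3}; (6,4)→{1,4}. Safe: 2. Place at column 2.
Columns [3, 6, 2, 5, 1, 4], r−c [-2, -4, 1, -1, 4, 2], r+c [4, 8, 5, 9, 6, 10] are all distinct, so no two queens attack.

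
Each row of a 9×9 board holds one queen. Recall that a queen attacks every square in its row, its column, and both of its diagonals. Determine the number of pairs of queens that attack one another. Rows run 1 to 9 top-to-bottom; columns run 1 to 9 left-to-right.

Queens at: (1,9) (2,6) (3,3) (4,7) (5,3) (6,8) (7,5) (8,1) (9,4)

Same column: (3,3)–(5,3) (column 3).
Same diagonal: (2,6)–(5,3) (|2−5| = |6−3| = 3); (5,3)–(7,5) (|5−7| = |3−5| = 2).
Total attacking pairs: 3.

3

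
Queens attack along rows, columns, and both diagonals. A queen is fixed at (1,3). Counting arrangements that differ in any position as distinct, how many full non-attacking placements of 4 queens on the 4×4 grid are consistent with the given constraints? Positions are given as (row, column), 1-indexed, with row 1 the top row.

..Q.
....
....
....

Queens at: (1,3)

1

Branch on row 2: col 1 → 1.
Sum: 1 = 1.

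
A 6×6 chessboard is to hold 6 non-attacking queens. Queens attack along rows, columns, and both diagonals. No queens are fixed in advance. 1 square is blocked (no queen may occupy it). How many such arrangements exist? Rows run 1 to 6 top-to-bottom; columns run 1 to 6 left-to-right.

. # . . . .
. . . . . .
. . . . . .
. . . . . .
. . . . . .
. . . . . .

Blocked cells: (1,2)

3

Branch on row 1: col 1 → 0; col 3 → 1; col 4 → 1; col 5 → 1; col 6 → 0.
Sum: 0 + 1 + 1 + 1 + 0 = 3.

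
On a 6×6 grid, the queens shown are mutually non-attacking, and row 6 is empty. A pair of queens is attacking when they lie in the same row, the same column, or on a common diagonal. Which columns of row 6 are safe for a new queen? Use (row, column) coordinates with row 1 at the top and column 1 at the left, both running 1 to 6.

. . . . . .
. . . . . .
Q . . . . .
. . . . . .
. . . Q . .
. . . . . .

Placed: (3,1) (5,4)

columns 2, 6

(3,1) attacks row 6 at column 1 and diagonals 4.
(5,4) attacks row 6 at column 4 and diagonals 3, 5.
Attacked columns: {1, 3, 4, 5}. Safe: {2, 6}.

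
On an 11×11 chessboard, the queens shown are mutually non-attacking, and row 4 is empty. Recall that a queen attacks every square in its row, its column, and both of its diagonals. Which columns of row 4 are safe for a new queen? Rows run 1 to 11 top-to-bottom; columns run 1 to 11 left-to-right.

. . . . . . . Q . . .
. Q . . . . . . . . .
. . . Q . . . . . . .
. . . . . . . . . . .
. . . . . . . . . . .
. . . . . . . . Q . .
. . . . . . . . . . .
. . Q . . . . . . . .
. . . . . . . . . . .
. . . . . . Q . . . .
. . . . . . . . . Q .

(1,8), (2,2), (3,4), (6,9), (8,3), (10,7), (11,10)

columns 6

(1,8) attacks row 4 at column 8 and diagonals 5, 11.
(2,2) attacks row 4 at column 2 and diagonals 4.
(3,4) attacks row 4 at column 4 and diagonals 3, 5.
(6,9) attacks row 4 at column 9 and diagonals 7, 11.
(8,3) attacks row 4 at column 3 and diagonals 7.
(10,7) attacks row 4 at column 7 and diagonals 1.
(11,10) attacks row 4 at column 10 and diagonals 3.
Attacked columns: {1, 2, 3, 4, 5, 7, 8, 9, 10, 11}. Safe: {6}.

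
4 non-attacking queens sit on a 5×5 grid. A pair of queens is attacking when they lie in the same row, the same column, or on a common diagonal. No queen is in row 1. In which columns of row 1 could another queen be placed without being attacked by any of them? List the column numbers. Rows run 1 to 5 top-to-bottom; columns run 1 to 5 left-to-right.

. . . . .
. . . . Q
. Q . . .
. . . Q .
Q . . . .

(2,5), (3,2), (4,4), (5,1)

columns 3

(2,5) attacks row 1 at column 5 and diagonals 4.
(3,2) attacks row 1 at column 2 and diagonals 4.
(4,4) attacks row 1 at column 4 and diagonals 1.
(5,1) attacks row 1 at column 1 and diagonals 5.
Attacked columns: {1, 2, 4, 5}. Safe: {3}.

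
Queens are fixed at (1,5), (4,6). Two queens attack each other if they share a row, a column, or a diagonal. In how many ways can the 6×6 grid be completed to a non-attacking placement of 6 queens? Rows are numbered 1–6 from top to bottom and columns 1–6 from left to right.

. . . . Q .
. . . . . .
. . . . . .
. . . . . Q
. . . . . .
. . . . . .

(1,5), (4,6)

Branch on row 2: col 1 → 0; col 2 → 0; col 3 → 1.
Sum: 0 + 0 + 1 = 1.

1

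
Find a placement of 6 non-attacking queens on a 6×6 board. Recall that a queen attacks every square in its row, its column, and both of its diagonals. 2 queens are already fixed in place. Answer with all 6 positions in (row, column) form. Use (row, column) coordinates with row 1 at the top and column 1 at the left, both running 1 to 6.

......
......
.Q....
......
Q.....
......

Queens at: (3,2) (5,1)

(1,3) (2,6) (3,2) (4,5) (5,1) (6,4)

Row 1: attacked by (3,2)→{2,4}; (5,1)→{1,5}. Safe: 3, 6. Place at column 3.
Row 2: attacked by (1,3)→{2,3,4}; (3,2)→{1,2,3}; (5,1)→{1,4}. Safe: 5, 6. Place at column 6.
Row 4: attacked by (1,3)→{3,6}; (2,6)→{4,6}; (3,2)→{1,2,3}; (5,1)→{1,2}. Safe: 5. Place at column 5.
Row 6: attacked by (1,3)→{3}; (2,6)→{2,6}; (3,2)→{2,5}; (4,5)→{3,5}; (5,1)→{1,2}. Safe: 4. Place at column 4.
Columns [3, 6, 2, 5, 1, 4], r−c [-2, -4, 1, -1, 4, 2], r+c [4, 8, 5, 9, 6, 10] are all distinct, so no two queens attack.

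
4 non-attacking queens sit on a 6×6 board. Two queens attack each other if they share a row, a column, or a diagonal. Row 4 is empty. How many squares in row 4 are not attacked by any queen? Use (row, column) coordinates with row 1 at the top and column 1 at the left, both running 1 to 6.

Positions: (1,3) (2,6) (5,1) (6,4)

(1,3) attacks row 4 at column 3 and diagonals 6.
(2,6) attacks row 4 at column 6 and diagonals 4.
(5,1) attacks row 4 at column 1 and diagonals 2.
(6,4) attacks row 4 at column 4 and diagonals 2, 6.
Attacked columns: {1, 2, 3, 4, 6}. Safe: {5}.

1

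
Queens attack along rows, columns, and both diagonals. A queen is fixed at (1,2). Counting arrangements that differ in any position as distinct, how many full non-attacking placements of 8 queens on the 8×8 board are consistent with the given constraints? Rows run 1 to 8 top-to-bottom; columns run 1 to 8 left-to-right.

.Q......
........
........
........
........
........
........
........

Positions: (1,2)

8

Branch on row 2: col 4 → 1; col 5 → 2; col 6 → 2; col 7 → 2; col 8 → 1.
Sum: 1 + 2 + 2 + 2 + 1 = 8.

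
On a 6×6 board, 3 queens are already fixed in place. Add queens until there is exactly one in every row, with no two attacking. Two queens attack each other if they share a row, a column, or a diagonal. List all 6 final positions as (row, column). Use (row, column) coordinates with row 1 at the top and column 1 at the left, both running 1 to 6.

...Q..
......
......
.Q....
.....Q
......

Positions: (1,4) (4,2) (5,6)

(1,4) (2,1) (3,5) (4,2) (5,6) (6,3)

Row 2: attacked by (1,4)→{3,4,5}; (4,2)→{2,4}; (5,6)→{3,6}. Safe: 1. Place at column 1.
Row 3: attacked by (1,4)→{2,4,6}; (2,1)→{1,2}; (4,2)→{1,2,3}; (5,6)→{4,6}. Safe: 5. Place at column 5.
Row 6: attacked by (1,4)→{4}; (2,1)→{1,5}; (3,5)→{2,5}; (4,2)→{2,4}; (5,6)→{5,6}. Safe: 3. Place at column 3.
Columns [4, 1, 5, 2, 6, 3], r−c [-3, 1, -2, 2, -1, 3], r+c [5, 3, 8, 6, 11, 9] are all distinct, so no two queens attack.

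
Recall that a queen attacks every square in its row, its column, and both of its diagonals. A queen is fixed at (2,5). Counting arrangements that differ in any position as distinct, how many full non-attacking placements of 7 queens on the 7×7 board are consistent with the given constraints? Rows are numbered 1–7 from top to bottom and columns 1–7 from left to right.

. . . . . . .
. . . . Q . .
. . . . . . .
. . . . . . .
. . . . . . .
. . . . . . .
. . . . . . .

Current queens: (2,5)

6

Branch on row 1: col 1 → 1; col 2 → 3; col 3 → 1; col 7 → 1.
Sum: 1 + 3 + 1 + 1 = 6.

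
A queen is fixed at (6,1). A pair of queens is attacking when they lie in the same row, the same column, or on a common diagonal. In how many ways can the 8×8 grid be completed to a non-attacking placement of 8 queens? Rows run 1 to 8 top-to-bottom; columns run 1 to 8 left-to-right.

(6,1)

16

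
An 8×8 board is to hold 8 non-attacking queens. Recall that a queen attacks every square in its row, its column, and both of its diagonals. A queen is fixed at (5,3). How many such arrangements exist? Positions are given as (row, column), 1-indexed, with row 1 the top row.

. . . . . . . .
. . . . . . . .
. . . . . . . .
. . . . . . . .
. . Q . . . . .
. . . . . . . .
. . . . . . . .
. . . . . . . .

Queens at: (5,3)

Branch on row 1: col 1 → 1; col 2 → 3; col 4 → 0; col 5 → 6; col 6 → 2; col 8 → 0.
Sum: 1 + 3 + 0 + 6 + 2 + 0 = 12.

12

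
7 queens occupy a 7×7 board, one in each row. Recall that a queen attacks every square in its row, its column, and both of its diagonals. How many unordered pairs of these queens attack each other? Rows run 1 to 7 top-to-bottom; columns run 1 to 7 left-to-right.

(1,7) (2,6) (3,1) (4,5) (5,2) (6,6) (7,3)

2

Same column: (2,6)–(6,6) (column 6).
Same diagonal: (1,7)–(2,6) (|1−2| = |7−6| = 1).
Total attacking pairs: 2.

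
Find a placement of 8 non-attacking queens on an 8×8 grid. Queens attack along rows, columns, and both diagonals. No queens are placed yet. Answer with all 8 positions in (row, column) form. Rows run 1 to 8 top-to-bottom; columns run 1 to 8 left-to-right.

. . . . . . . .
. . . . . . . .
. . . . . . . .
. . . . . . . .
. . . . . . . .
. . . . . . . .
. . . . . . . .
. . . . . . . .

Row 1: Safe: 1, 2, 3, 4, 5, 6, 7, 8. Place at column 1.
Row 2: attacked by (1,1)→{1,2}. Safe: 3, 4, 5, 6, 7, 8. Place at column 7.
Row 3: attacked by (1,1)→{1,3}; (2,7)→{6,7,8}. Safe: 2, 4, 5. Place at column 5.
Row 4: attacked by (1,1)→{1,4}; (2,7)→{5,7}; (3,5)→{4,5,6}. Safe: 2, 3, 8. Place at column 8.
Row 5: attacked by (1,1)→{1,5}; (2,7)→{4,7}; (3,5)→{3,5,7}; (4,8)→{7,8}. Safe: 2, 6. Place at column 2.
Row 6: attacked by (1,1)→{1,6}; (2,7)→{3,7}; (3,5)→{2,5,8}; (4,8)→{6,8}; (5,2)→{1,2,3}. Safe: 4. Place at column 4.
Row 7: attacked by (1,1)→{1,7}; (2,7)→{2,7}; (3,5)→{1,5}; (4,8)→{5,8}; (5,2)→{2,4}; (6,4)→{3,4,5}. Safe: 6. Place at column 6.
Row 8: attacked by (1,1)→{1,8}; (2,7)→{1,7}; (3,5)→{5}; (4,8)→{4,8}; (5,2)→{2,5}; (6,4)→{2,4,6}; (7,6)→{5,6,7}. Safe: 3. Place at column 3.
Columns [1, 7, 5, 8, 2, 4, 6, 3], r−c [0, -5, -2, -4, 3, 2, 1, 5], r+c [2, 9, 8, 12, 7, 10, 13, 11] are all distinct, so no two queens attack.

(1,1) (2,7) (3,5) (4,8) (5,2) (6,4) (7,6) (8,3)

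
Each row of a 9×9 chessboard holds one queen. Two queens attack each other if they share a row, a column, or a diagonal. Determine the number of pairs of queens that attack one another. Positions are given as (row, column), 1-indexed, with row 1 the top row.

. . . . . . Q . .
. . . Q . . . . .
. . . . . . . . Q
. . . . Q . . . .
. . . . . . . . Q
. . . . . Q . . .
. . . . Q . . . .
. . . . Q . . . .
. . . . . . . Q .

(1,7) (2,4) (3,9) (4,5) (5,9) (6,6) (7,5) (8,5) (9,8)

8

Same column: (3,9)–(5,9) (column 9); (4,5)–(7,5) (column 5); (4,5)–(8,5) (column 5); (7,5)–(8,5) (column 5).
Same diagonal: (1,7)–(3,9) (|1−3| = |7−9| = 2); (3,9)–(6,6) (|3−6| = |9−6| = 3); (3,9)–(7,5) (|3−7| = |9−5| = 4); (6,6)–(7,5) (|6−7| = |6−5| = 1).
Total attacking pairs: 8.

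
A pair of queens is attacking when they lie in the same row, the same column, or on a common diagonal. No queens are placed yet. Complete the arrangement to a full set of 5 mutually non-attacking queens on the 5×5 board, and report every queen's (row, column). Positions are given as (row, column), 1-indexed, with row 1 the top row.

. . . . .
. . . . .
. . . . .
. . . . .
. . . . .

(1,1) (2,3) (3,5) (4,2) (5,4)

Row 1: Safe: 1, 2, 3, 4, 5. Place at column 1.
Row 2: attacked by (1,1)→{1,2}. Safe: 3, 4, 5. Place at column 3.
Row 3: attacked by (1,1)→{1,3}; (2,3)→{2,3,4}. Safe: 5. Place at column 5.
Row 4: attacked by (1,1)→{1,4}; (2,3)→{1,3,5}; (3,5)→{4,5}. Safe: 2. Place at column 2.
Row 5: attacked by (1,1)→{1,5}; (2,3)→{3}; (3,5)→{3,5}; (4,2)→{1,2,3}. Safe: 4. Place at column 4.
Columns [1, 3, 5, 2, 4], r−c [0, -1, -2, 2, 1], r+c [2, 5, 8, 6, 9] are all distinct, so no two queens attack.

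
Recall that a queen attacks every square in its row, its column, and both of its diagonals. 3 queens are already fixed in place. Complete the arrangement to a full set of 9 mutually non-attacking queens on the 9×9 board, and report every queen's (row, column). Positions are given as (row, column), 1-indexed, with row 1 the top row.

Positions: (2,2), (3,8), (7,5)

(1,4) (2,2) (3,8) (4,3) (5,9) (6,7) (7,5) (8,1) (9,6)

Row 1: attacked by (2,2)→{1,2,3}; (3,8)→{6,8}; (7,5)→{5}. Safe: 4, 7, 9. Place at column 4.
Row 4: attacked by (1,4)→{1,4,7}; (2,2)→{2,4}; (3,8)→{7,8,9}; (7,5)→{2,5,8}. Safe: 3, 6. Place at column 3.
Row 5: attacked by (1,4)→{4,8}; (2,2)→{2,5}; (3,8)→{6,8}; (4,3)→{2,3,4}; (7,5)→{3,5,7}. Safe: 1, 9. Place at column 9.
Row 6: attacked by (1,4)→{4,9}; (2,2)→{2,6}; (3,8)→{5,8}; (4,3)→{1,3,5}; (5,9)→{8,9}; (7,5)→{4,5,6}. Safe: 7. Place at column 7.
Row 8: attacked by (1,4)→{4}; (2,2)→{2,8}; (3,8)→{3,8}; (4,3)→{3,7}; (5,9)→{6,9}; (6,7)→{5,7,9}; (7,5)→{4,5,6}. Safe: 1. Place at column 1.
Row 9: attacked by (1,4)→{4}; (2,2)→{2,9}; (3,8)→{2,8}; (4,3)→{3,8}; (5,9)→{5,9}; (6,7)→{4,7}; (7,5)→{3,5,7}; (8,1)→{1,2}. Safe: 6. Place at column 6.
Columns [4, 2, 8, 3, 9, 7, 5, 1, 6], r−c [-3, 0, -5, 1, -4, -1, 2, 7, 3], r+c [5, 4, 11, 7, 14, 13, 12, 9, 15] are all distinct, so no two queens attack.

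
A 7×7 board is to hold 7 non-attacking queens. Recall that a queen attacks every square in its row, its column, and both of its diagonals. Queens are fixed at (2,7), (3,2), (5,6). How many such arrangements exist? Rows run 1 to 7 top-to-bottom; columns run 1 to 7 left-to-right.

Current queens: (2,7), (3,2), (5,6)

2

Branch on row 1: col 1 → 0; col 3 → 1; col 5 → 1.
Sum: 0 + 1 + 1 = 2.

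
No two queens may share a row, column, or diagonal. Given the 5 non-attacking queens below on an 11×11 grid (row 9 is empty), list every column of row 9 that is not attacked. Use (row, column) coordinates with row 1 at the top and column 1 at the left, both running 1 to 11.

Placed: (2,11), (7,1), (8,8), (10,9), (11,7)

columns 2, 6

(2,11) attacks row 9 at column 11 and diagonals 4.
(7,1) attacks row 9 at column 1 and diagonals 3.
(8,8) attacks row 9 at column 8 and diagonals 7, 9.
(10,9) attacks row 9 at column 9 and diagonals 8, 10.
(11,7) attacks row 9 at column 7 and diagonals 5, 9.
Attacked columns: {1, 3, 4, 5, 7, 8, 9, 10, 11}. Safe: {2, 6}.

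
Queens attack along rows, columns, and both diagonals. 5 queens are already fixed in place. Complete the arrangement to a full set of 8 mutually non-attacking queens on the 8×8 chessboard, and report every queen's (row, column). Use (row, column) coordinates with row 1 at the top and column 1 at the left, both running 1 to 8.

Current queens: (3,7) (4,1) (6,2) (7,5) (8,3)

Row 1: attacked by (3,7)→{5,7}; (4,1)→{1,4}; (6,2)→{2,7}; (7,5)→{5}; (8,3)→{3}. Safe: 6, 8. Place at column 6.
Row 2: attacked by (1,6)→{5,6,7}; (3,7)→{6,7,8}; (4,1)→{1,3}; (6,2)→{2,6}; (7,5)→{5}; (8,3)→{3}. Safe: 4. Place at column 4.
Row 5: attacked by (1,6)→{2,6}; (2,4)→{1,4,7}; (3,7)→{5,7}; (4,1)→{1,2}; (6,2)→{1,2,3}; (7,5)→{3,5,7}; (8,3)→{3,6}. Safe: 8. Place at column 8.
Columns [6, 4, 7, 1, 8, 2, 5, 3], r−c [-5, -2, -4, 3, -3, 4, 2, 5], r+c [7, 6, 10, 5, 13, 8, 12, 11] are all distinct, so no two queens attack.

(1,6) (2,4) (3,7) (4,1) (5,8) (6,2) (7,5) (8,3)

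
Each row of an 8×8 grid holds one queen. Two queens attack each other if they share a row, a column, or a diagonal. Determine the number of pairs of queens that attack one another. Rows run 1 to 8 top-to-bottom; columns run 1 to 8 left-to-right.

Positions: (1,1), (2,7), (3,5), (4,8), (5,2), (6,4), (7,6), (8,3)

0

All columns are distinct and no two queens satisfy |Δrow| = |Δcol|, so no pair attacks.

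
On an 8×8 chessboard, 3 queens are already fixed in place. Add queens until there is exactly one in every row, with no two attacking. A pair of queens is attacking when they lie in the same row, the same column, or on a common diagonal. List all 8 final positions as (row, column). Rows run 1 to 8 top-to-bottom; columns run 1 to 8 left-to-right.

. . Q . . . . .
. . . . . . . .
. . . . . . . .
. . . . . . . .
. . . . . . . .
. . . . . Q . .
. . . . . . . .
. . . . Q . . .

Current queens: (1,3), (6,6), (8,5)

Row 2: attacked by (1,3)→{2,3,4}; (6,6)→{2,6}; (8,5)→{5}. Safe: 1, 7, 8. Place at column 8.
Row 3: attacked by (1,3)→{1,3,5}; (2,8)→{7,8}; (6,6)→{3,6}; (8,5)→{5}. Safe: 2, 4. Place at column 4.
Row 4: attacked by (1,3)→{3,6}; (2,8)→{6,8}; (3,4)→{3,4,5}; (6,6)→{4,6,8}; (8,5)→{1,5}. Safe: 2, 7. Place at column 7.
Row 5: attacked by (1,3)→{3,7}; (2,8)→{5,8}; (3,4)→{2,4,6}; (4,7)→{6,7,8}; (6,6)→{5,6,7}; (8,5)→{2,5,8}. Safe: 1. Place at column 1.
Row 7: attacked by (1,3)→{3}; (2,8)→{3,8}; (3,4)→{4,8}; (4,7)→{4,7}; (5,1)→{1,3}; (6,6)→{5,6,7}; (8,5)→{4,5,6}. Safe: 2. Place at column 2.
Columns [3, 8, 4, 7, 1, 6, 2, 5], r−c [-2, -6, -1, -3, 4, 0, 5, 3], r+c [4, 10, 7, 11, 6, 12, 9, 13] are all distinct, so no two queens attack.

(1,3) (2,8) (3,4) (4,7) (5,1) (6,6) (7,2) (8,5)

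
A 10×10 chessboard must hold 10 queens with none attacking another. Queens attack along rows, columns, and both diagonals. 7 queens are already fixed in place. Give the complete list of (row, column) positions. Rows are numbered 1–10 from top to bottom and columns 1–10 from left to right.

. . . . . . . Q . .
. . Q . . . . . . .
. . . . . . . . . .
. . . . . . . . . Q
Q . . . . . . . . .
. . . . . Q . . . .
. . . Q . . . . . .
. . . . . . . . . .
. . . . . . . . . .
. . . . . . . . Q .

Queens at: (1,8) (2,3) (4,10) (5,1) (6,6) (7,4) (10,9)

Row 3: attacked by (1,8)→{6,8,10}; (2,3)→{2,3,4}; (4,10)→{9,10}; (5,1)→{1,3}; (6,6)→{3,6,9}; (7,4)→{4,8}; (10,9)→{2,9}. Safe: 5, 7. Place at column 5.
Row 8: attacked by (1,8)→{1,8}; (2,3)→{3,9}; (3,5)→{5,10}; (4,10)→{6,10}; (5,1)→{1,4}; (6,6)→{4,6,8}; (7,4)→{3,4,5}; (10,9)→{7,9}. Safe: 2. Place at column 2.
Row 9: attacked by (1,8)→{8}; (2,3)→{3,10}; (3,5)→{5}; (4,10)→{5,10}; (5,1)→{1,5}; (6,6)→{3,6,9}; (7,4)→{2,4,6}; (8,2)→{1,2,3}; (10,9)→{8,9,10}. Safe: 7. Place at column 7.
Columns [8, 3, 5, 10, 1, 6, 4, 2, 7, 9], r−c [-7, -1, -2, -6, 4, 0, 3, 6, 2, 1], r+c [9, 5, 8, 14, 6, 12, 11, 10, 16, 19] are all distinct, so no two queens attack.

(1,8) (2,3) (3,5) (4,10) (5,1) (6,6) (7,4) (8,2) (9,7) (10,9)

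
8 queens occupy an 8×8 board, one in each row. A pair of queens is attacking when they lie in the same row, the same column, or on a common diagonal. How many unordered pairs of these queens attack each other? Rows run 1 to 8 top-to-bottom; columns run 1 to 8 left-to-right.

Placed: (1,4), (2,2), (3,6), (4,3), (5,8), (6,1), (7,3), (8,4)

7

Same column: (1,4)–(8,4) (column 4); (4,3)–(7,3) (column 3).
Same diagonal: (1,4)–(3,6) (|1−3| = |4−6| = 2); (1,4)–(5,8) (|1−5| = |4−8| = 4); (3,6)–(5,8) (|3−5| = |6−8| = 2); (4,3)–(6,1) (|4−6| = |3−1| = 2); (7,3)–(8,4) (|7−8| = |3−4| = 1).
Total attacking pairs: 7.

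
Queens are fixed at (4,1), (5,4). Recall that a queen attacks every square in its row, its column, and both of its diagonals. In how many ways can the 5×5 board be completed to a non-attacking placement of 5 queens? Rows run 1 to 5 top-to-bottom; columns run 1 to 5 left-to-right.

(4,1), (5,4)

1

Branch on row 1: col 2 → 1; col 3 → 0; col 5 → 0.
Sum: 1 + 0 + 0 = 1.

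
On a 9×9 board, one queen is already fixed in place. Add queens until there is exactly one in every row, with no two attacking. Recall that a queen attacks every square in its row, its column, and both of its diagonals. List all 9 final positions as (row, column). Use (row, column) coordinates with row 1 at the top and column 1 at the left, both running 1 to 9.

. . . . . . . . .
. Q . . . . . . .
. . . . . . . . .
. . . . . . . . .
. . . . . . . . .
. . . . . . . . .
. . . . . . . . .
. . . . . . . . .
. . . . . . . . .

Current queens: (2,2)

(1,9) (2,2) (3,5) (4,7) (5,4) (6,1) (7,8) (8,6) (9,3)

Row 1: attacked by (2,2)→{1,2,3}. Safe: 4, 5, 6, 7, 8, 9. Place at column 9.
Row 3: attacked by (1,9)→{7,9}; (2,2)→{1,2,3}. Safe: 4, 5, 6, 8. Place at column 5.
Row 4: attacked by (1,9)→{6,9}; (2,2)→{2,4}; (3,5)→{4,5,6}. Safe: 1, 3, 7, 8. Place at column 7.
Row 5: attacked by (1,9)→{5,9}; (2,2)→{2,5}; (3,5)→{3,5,7}; (4,7)→{6,7,8}. Safe: 1, 4. Place at column 4.
Row 6: attacked by (1,9)→{4,9}; (2,2)→{2,6}; (3,5)→{2,5,8}; (4,7)→{5,7,9}; (5,4)→{3,4,5}. Safe: 1. Place at column 1.
Row 7: attacked by (1,9)→{3,9}; (2,2)→{2,7}; (3,5)→{1,5,9}; (4,7)→{4,7}; (5,4)→{2,4,6}; (6,1)→{1,2}. Safe: 8. Place at column 8.
Row 8: attacked by (1,9)→{2,9}; (2,2)→{2,8}; (3,5)→{5}; (4,7)→{3,7}; (5,4)→{1,4,7}; (6,1)→{1,3}; (7,8)→{7,8,9}. Safe: 6. Place at column 6.
Row 9: attacked by (1,9)→{1,9}; (2,2)→{2,9}; (3,5)→{5}; (4,7)→{2,7}; (5,4)→{4,8}; (6,1)→{1,4}; (7,8)→{6,8}; (8,6)→{5,6,7}. Safe: 3. Place at column 3.
Columns [9, 2, 5, 7, 4, 1, 8, 6, 3], r−c [-8, 0, -2, -3, 1, 5, -1, 2, 6], r+c [10, 4, 8, 11, 9, 7, 15, 14, 12] are all distinct, so no two queens attack.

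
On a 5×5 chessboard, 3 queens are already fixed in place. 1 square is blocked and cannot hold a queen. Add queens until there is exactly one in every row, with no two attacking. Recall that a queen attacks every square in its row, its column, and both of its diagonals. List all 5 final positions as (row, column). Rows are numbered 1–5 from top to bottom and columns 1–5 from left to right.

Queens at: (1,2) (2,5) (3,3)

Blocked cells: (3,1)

(1,2) (2,5) (3,3) (4,1) (5,4)

Row 4: attacked by (1,2)→{2,5}; (2,5)→{3,5}; (3,3)→{2,3,4}. Safe: 1. Place at column 1.
Row 5: attacked by (1,2)→{2}; (2,5)→{2,5}; (3,3)→{1,3,5}; (4,1)→{1,2}. Safe: 4. Place at column 4.
Columns [2, 5, 3, 1, 4], r−c [-1, -3, 0, 3, 1], r+c [3, 7, 6, 5, 9] are all distinct, so no two queens attack.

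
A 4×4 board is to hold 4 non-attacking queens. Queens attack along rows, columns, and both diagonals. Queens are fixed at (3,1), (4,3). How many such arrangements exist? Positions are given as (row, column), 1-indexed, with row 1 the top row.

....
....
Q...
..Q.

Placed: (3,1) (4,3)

1

Branch on row 1: col 2 → 1; col 4 → 0.
Sum: 1 + 0 = 1.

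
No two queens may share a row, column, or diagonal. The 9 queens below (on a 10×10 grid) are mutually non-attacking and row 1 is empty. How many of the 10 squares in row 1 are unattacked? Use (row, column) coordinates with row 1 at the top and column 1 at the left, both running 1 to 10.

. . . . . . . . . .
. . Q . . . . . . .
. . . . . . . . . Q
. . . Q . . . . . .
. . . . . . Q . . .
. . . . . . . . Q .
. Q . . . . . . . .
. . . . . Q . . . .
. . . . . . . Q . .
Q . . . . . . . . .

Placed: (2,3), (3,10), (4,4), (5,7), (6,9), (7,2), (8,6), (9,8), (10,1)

(2,3) attacks row 1 at column 3 and diagonals 2, 4.
(3,10) attacks row 1 at column 10 and diagonals 8.
(4,4) attacks row 1 at column 4 and diagonals 1, 7.
(5,7) attacks row 1 at column 7 and diagonals 3.
(6,9) attacks row 1 at column 9 and diagonals 4.
(7,2) attacks row 1 at column 2 and diagonals 8.
(8,6) attacks row 1 at column 6.
(9,8) attacks row 1 at column 8.
(10,1) attacks row 1 at column 1 and diagonals 10.
Attacked columns: {1, 2, 3, 4, 6, 7, 8, 9, 10}. Safe: {5}.

1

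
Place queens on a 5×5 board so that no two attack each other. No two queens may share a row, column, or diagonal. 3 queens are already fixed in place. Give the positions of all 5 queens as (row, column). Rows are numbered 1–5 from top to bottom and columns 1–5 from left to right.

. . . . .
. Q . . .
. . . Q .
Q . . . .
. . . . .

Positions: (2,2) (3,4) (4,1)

Row 1: attacked by (2,2)→{1,2,3}; (3,4)→{2,4}; (4,1)→{1,4}. Safe: 5. Place at column 5.
Row 5: attacked by (1,5)→{1,5}; (2,2)→{2,5}; (3,4)→{2,4}; (4,1)→{1,2}. Safe: 3. Place at column 3.
Columns [5, 2, 4, 1, 3], r−c [-4, 0, -1, 3, 2], r+c [6, 4, 7, 5, 8] are all distinct, so no two queens attack.

(1,5) (2,2) (3,4) (4,1) (5,3)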